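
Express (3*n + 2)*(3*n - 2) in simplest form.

Difference of squares with P = 3*n, Q = 2.

9*n^2 - 4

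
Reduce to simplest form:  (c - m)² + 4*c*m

Expanding gives c² + 2*c*m + m², a perfect square.

(c + m)²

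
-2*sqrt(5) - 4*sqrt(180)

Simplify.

2*sqrt(5) = 2*sqrt(5); 4*sqrt(180) = 24*sqrt(5)
Combine: (-2 - 24)·sqrt(5) = -26*sqrt(5)

-26*sqrt(5)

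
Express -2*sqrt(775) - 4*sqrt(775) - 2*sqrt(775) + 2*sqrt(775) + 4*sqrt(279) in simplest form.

-18*sqrt(31)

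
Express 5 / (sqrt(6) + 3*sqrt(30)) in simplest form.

(-5*sqrt(6) + 15*sqrt(30))/264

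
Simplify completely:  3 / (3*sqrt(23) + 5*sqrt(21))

Multiply numerator and denominator by -3*sqrt(23) + 5*sqrt(21).
Denominator becomes 318; numerator becomes -9*sqrt(23) + 15*sqrt(21).

(-3*sqrt(23) + 5*sqrt(21))/106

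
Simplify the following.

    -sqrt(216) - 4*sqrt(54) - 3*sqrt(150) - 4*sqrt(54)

sqrt(216) = 6*sqrt(6); 4*sqrt(54) = 12*sqrt(6); 3*sqrt(150) = 15*sqrt(6); 4*sqrt(54) = 12*sqrt(6)
Combine: (-6 - 12 - 15 - 12)·sqrt(6) = -45*sqrt(6)

-45*sqrt(6)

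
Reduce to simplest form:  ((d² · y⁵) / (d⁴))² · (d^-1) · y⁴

y^14/d⁵

Inside the bracket: (d^-2) · y⁵
Raise to the power 2: (d^-4) · y^10
Multiply by (d^-1) · y⁴: add exponents.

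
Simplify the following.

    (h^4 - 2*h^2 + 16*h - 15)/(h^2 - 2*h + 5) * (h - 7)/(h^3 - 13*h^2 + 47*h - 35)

Factor: h^4 - 2*h^2 + 16*h - 15 = (h + 3)*(h^2 - 2*h + 5)*(h - 1);  h^3 - 13*h^2 + 47*h - 35 = (h - 7)*(h - 5)*(h - 1)
Cancel the common factors (h^2 - 2*h + 5), (h - 7), (h - 1).

(h + 3)/(h - 5)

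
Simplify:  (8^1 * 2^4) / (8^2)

2^1

8^1 = 2^3; 2^4 = 2^4; 8^2 = 2^6
Combine exponents: 2^1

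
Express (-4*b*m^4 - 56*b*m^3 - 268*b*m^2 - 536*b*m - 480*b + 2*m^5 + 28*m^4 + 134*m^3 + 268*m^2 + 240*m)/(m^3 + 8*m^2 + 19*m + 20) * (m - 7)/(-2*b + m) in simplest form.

2*m^2 - 2*m - 84

Factor: -4*b*m^4 - 56*b*m^3 - 268*b*m^2 - 536*b*m - 480*b + 2*m^5 + 28*m^4 + 134*m^3 + 268*m^2 + 240*m = 2*(m^2 + 3*m + 4)*(-2*b + m)*(m + 5)*(m + 6);  m^3 + 8*m^2 + 19*m + 20 = (m^2 + 3*m + 4)*(m + 5)
Cancel the common factors (m^2 + 3*m + 4), (m + 5), (-2*b + m).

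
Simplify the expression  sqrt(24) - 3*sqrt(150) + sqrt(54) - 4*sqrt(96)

-26*sqrt(6)

sqrt(24) = 2*sqrt(6); 3*sqrt(150) = 15*sqrt(6); sqrt(54) = 3*sqrt(6); 4*sqrt(96) = 16*sqrt(6)
Combine: (2 - 15 + 3 - 16)·sqrt(6) = -26*sqrt(6)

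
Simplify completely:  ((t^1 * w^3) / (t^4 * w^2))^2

w^2/t^6

Inside the bracket: (t^-3) * w^1
Raise to the power 2: (t^-6) * w^2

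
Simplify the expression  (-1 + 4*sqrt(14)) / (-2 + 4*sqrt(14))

(2*sqrt(14) + 111)/110

Multiply numerator and denominator by -4*sqrt(14) - 2.
Denominator becomes -220; numerator becomes -222 - 4*sqrt(14).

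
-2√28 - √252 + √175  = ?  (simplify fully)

-5*√7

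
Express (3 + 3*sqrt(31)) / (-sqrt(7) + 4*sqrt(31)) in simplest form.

(sqrt(7) + sqrt(217) + 4*sqrt(31) + 124)/163

Multiply numerator and denominator by sqrt(7) + 4*sqrt(31).
Denominator becomes 489; numerator becomes 3*sqrt(7) + 3*sqrt(217) + 12*sqrt(31) + 372.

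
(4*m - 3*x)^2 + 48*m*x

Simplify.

(4*m + 3*x)^2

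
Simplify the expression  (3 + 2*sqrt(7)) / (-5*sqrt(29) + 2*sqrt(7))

(-10*sqrt(203) - 15*sqrt(29) - 28 - 6*sqrt(7))/697

Multiply numerator and denominator by 2*sqrt(7) + 5*sqrt(29).
Denominator becomes -697; numerator becomes 6*sqrt(7) + 28 + 15*sqrt(29) + 10*sqrt(203).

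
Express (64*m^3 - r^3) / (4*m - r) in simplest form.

Apply the difference-of-cubes factorisation and cancel (4*m - r).

16*m^2 + 4*m*r + r^2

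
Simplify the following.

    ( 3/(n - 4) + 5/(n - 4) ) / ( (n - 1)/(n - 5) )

Numerator: 3/(n - 4) + 5/(n - 4) = 8/(n - 4)
Denominator: (n - 1)/(n - 5) = (n - 1)/(n - 5)
Divide: (8/(n - 4)) · ((n - 5)/(n - 1)) = (8*n - 40)/(n^2 - 5*n + 4)

(8*n - 40)/(n^2 - 5*n + 4)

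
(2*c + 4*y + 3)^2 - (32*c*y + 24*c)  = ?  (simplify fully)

Expand the square and combine the (32*c*y + 24*c) term.

(-2*c + 4*y + 3)^2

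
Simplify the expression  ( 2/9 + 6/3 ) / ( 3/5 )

100/27

Numerator: 2/9 + 6/3 = 20/9
Denominator: 3/5 = 3/5
Divide: (20/9) · (5/3) = 100/27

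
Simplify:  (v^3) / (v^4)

Quotient: (v^-1)

1/v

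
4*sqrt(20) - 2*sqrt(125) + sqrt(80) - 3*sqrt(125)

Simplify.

4*sqrt(20) = 8*sqrt(5); 2*sqrt(125) = 10*sqrt(5); sqrt(80) = 4*sqrt(5); 3*sqrt(125) = 15*sqrt(5)
Combine: (8 - 10 + 4 - 15)·sqrt(5) = -13*sqrt(5)

-13*sqrt(5)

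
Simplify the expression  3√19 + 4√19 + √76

3√19 = 3*√19; 4√19 = 4*√19; √76 = 2*√19
Combine: (3 + 4 + 2)·√19 = 9*√19

9*√19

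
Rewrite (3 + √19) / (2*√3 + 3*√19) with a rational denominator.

Multiply numerator and denominator by -2*√3 + 3*√19.
Denominator becomes 159; numerator becomes -2*√57 - 6*√3 + 9*√19 + 57.

(-2*√57 - 6*√3 + 9*√19 + 57)/159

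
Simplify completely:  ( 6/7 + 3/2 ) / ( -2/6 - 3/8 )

Numerator: 6/7 + 3/2 = 33/14
Denominator: -2/6 - 3/8 = -17/24
Divide: (33/14) · (-24/17) = -396/119

-396/119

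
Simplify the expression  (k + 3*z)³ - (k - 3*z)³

Only the odd-power cross terms survive.

18*z*(k² + 3*z²)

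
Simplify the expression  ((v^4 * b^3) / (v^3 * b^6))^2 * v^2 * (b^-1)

Inside the bracket: v^1 * (b^-3)
Raise to the power 2: v^2 * (b^-6)
Multiply by v^2 * (b^-1): add exponents.

v^4/b^7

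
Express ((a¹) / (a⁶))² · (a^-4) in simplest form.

Inside the bracket: (a^-5)
Raise to the power 2: (a^-10)
Multiply by (a^-4): add exponents.

a^(-14)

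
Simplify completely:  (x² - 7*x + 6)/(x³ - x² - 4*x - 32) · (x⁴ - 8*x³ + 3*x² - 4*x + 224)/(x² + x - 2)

Factor: x² - 7*x + 6 = (x - 6)·(x - 1);  x³ - x² - 4*x - 32 = (x - 4)·(x² + 3*x + 8);  x⁴ - 8*x³ + 3*x² - 4*x + 224 = (x - 7)·(x² + 3*x + 8)·(x - 4);  x² + x - 2 = (x - 1)·(x + 2)
Cancel the common factors (x² + 3*x + 8), (x - 1), (x - 4).

(x² - 13*x + 42)/(x + 2)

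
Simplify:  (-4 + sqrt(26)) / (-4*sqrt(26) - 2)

(-56 + 9*sqrt(26))/206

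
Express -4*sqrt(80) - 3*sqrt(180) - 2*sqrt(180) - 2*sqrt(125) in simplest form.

4*sqrt(80) = 16*sqrt(5); 3*sqrt(180) = 18*sqrt(5); 2*sqrt(180) = 12*sqrt(5); 2*sqrt(125) = 10*sqrt(5)
Combine: (-16 - 18 - 12 - 10)·sqrt(5) = -56*sqrt(5)

-56*sqrt(5)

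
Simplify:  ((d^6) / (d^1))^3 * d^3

Inside the bracket: d^5
Raise to the power 3: d^15
Multiply by d^3: add exponents.

d^18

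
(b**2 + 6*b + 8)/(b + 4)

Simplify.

Factor: b**2 + 6*b + 8 = (b + 4)*(b + 2)
Cancel the common factor (b + 4).

b + 2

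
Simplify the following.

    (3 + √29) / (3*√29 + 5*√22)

Multiply numerator and denominator by -5*√22 + 3*√29.
Denominator becomes -289; numerator becomes -5*√638 - 15*√22 + 9*√29 + 87.

(-87 - 9*√29 + 15*√22 + 5*√638)/289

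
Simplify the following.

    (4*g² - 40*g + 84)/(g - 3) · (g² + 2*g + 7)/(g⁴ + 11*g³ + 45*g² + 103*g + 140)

Factor: 4*g² - 40*g + 84 = 4·(g - 3)·(g - 7);  g⁴ + 11*g³ + 45*g² + 103*g + 140 = (g² + 2*g + 7)·(g + 5)·(g + 4)
Cancel the common factors (g² + 2*g + 7), (g - 3).

(4*g - 28)/(g² + 9*g + 20)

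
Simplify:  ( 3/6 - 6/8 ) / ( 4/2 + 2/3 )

Numerator: 3/6 - 6/8 = -1/4
Denominator: 4/2 + 2/3 = 8/3
Divide: (-1/4) · (3/8) = -3/32

-3/32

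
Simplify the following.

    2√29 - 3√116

-4*√29

2√29 = 2*√29; 3√116 = 6*√29
Combine: (2 - 6)·√29 = -4*√29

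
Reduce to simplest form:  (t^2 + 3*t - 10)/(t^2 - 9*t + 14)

Factor: t^2 + 3*t - 10 = (t - 2)*(t + 5);  t^2 - 9*t + 14 = (t - 7)*(t - 2)
Cancel the common factor (t - 2).

(t + 5)/(t - 7)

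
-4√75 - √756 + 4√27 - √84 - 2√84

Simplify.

4√75 = 20*√3; √756 = 6*√21; 4√27 = 12*√3; √84 = 2*√21; 2√84 = 4*√21

-12*√21 - 8*√3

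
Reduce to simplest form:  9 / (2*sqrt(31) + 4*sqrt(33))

Multiply numerator and denominator by -4*sqrt(33) + 2*sqrt(31).
Denominator becomes -404; numerator becomes -36*sqrt(33) + 18*sqrt(31).

(-9*sqrt(31) + 18*sqrt(33))/202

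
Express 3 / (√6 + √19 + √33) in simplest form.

(-9*√418 - 12*√33 + 30*√19 + 69*√6)/196

Group as (√19 + √33) + √6; multiply by (√19 + √33) - √6, then rationalise the remaining surd.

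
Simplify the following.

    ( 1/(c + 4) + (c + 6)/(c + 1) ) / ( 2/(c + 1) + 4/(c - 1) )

(c^3 + 10*c^2 + 14*c - 25)/(6*c^2 + 26*c + 8)

Numerator: 1/(c + 4) + (c + 6)/(c + 1) = (c^2 + 11*c + 25)/(c^2 + 5*c + 4)
Denominator: 2/(c + 1) + 4/(c - 1) = (6*c + 2)/(c^2 - 1)
Divide: ((c^2 + 11*c + 25)/(c^2 + 5*c + 4)) · ((c^2 - 1)/(6*c + 2)) = (c^3 + 10*c^2 + 14*c - 25)/(6*c^2 + 26*c + 8)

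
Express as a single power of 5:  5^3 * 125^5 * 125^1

5^3 = 5^3; 125^5 = 5^15; 125^1 = 5^3
Combine exponents: 5^21

5^21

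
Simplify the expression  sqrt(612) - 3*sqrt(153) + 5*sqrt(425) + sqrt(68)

24*sqrt(17)

sqrt(612) = 6*sqrt(17); 3*sqrt(153) = 9*sqrt(17); 5*sqrt(425) = 25*sqrt(17); sqrt(68) = 2*sqrt(17)
Combine: (6 - 9 + 25 + 2)·sqrt(17) = 24*sqrt(17)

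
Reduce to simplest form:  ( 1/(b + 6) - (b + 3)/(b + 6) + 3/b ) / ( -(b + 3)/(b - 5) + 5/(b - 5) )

Numerator: 1/(b + 6) - (b + 3)/(b + 6) + 3/b = (-b^2 + b + 18)/(b^2 + 6*b)
Denominator: -(b + 3)/(b - 5) + 5/(b - 5) = (-b + 2)/(b - 5)
Divide: ((-b^2 + b + 18)/(b^2 + 6*b)) · ((b - 5)/(-b + 2)) = (b^3 - 6*b^2 - 13*b + 90)/(b^3 + 4*b^2 - 12*b)

(b^3 - 6*b^2 - 13*b + 90)/(b^3 + 4*b^2 - 12*b)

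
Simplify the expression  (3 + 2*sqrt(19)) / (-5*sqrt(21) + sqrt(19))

Multiply numerator and denominator by sqrt(19) + 5*sqrt(21).
Denominator becomes -506; numerator becomes 3*sqrt(19) + 38 + 15*sqrt(21) + 10*sqrt(399).

(-10*sqrt(399) - 15*sqrt(21) - 38 - 3*sqrt(19))/506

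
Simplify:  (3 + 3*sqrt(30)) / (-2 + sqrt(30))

Multiply numerator and denominator by -sqrt(30) - 2.
Denominator becomes -26; numerator becomes -96 - 9*sqrt(30).

(9*sqrt(30) + 96)/26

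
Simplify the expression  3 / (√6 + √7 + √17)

Group as (√7 + √17) + √6; multiply by (√7 + √17) - √6, then rationalise the remaining surd.

(-3*√714 - 6*√17 + 24*√7 + 27*√6)/76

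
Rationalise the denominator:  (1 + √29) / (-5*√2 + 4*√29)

(5*√2 + 4*√29 + 5*√58 + 116)/414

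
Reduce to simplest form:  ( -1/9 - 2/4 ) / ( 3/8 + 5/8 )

Numerator: -1/9 - 2/4 = -11/18
Denominator: 3/8 + 5/8 = 1
Divide: (-11/18) · (1) = -11/18

-11/18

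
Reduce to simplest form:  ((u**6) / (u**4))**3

Inside the bracket: u**2
Raise to the power 3: u**6

u**6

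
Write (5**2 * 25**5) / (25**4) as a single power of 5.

5**4

5**2 = 5**2; 25**5 = 5**10; 25**4 = 5**8
Combine exponents: 5**4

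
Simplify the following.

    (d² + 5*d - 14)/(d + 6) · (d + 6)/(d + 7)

d - 2

Factor: d² + 5*d - 14 = (d + 7)·(d - 2)
Cancel the common factors (d + 6), (d + 7).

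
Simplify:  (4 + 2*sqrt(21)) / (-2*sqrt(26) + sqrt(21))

(-4*sqrt(546) - 42 - 8*sqrt(26) - 4*sqrt(21))/83

Multiply numerator and denominator by sqrt(21) + 2*sqrt(26).
Denominator becomes -83; numerator becomes 4*sqrt(21) + 8*sqrt(26) + 42 + 4*sqrt(546).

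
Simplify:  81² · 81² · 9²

3^20

81² = 3^8; 81² = 3^8; 9² = 3^4
Combine exponents: 3^20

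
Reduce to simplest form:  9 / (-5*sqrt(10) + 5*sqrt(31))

(3*sqrt(10) + 3*sqrt(31))/35

Multiply numerator and denominator by 5*sqrt(10) + 5*sqrt(31).
Denominator becomes 525; numerator becomes 45*sqrt(10) + 45*sqrt(31).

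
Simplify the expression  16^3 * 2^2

16^3 = 2^12; 2^2 = 2^2
Combine exponents: 2^14

2^14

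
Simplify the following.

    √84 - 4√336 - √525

√84 = 2*√21; 4√336 = 16*√21; √525 = 5*√21
Combine: (2 - 16 - 5)·√21 = -19*√21

-19*√21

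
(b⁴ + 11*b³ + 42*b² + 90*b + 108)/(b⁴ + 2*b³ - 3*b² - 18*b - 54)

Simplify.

(b + 6)/(b - 3)

Factor: b⁴ + 11*b³ + 42*b² + 90*b + 108 = (b + 3)·(b + 6)·(b² + 2*b + 6);  b⁴ + 2*b³ - 3*b² - 18*b - 54 = (b² + 2*b + 6)·(b + 3)·(b - 3)
Cancel the common factors (b² + 2*b + 6), (b + 3).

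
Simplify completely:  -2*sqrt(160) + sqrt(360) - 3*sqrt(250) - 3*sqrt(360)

-35*sqrt(10)

2*sqrt(160) = 8*sqrt(10); sqrt(360) = 6*sqrt(10); 3*sqrt(250) = 15*sqrt(10); 3*sqrt(360) = 18*sqrt(10)
Combine: (-8 + 6 - 15 - 18)·sqrt(10) = -35*sqrt(10)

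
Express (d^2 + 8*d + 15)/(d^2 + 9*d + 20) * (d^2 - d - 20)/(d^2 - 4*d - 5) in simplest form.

(d + 3)/(d + 1)

Factor: d^2 + 8*d + 15 = (d + 3)*(d + 5);  d^2 + 9*d + 20 = (d + 4)*(d + 5);  d^2 - d - 20 = (d + 4)*(d - 5);  d^2 - 4*d - 5 = (d + 1)*(d - 5)
Cancel the common factors (d - 5), (d + 5), (d + 4).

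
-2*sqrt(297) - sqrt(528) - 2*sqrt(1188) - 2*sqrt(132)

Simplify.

-26*sqrt(33)

2*sqrt(297) = 6*sqrt(33); sqrt(528) = 4*sqrt(33); 2*sqrt(1188) = 12*sqrt(33); 2*sqrt(132) = 4*sqrt(33)
Combine: (-6 - 4 - 12 - 4)·sqrt(33) = -26*sqrt(33)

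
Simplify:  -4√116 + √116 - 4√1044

4√116 = 8*√29; √116 = 2*√29; 4√1044 = 24*√29
Combine: (-8 + 2 - 24)·√29 = -30*√29

-30*√29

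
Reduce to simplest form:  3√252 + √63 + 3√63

3√252 = 18*√7; √63 = 3*√7; 3√63 = 9*√7
Combine: (18 + 3 + 9)·√7 = 30*√7

30*√7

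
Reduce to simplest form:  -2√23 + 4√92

6*√23

2√23 = 2*√23; 4√92 = 8*√23
Combine: (-2 + 8)·√23 = 6*√23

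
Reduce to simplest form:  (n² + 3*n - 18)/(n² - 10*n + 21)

(n + 6)/(n - 7)

Factor: n² + 3*n - 18 = (n + 6)·(n - 3);  n² - 10*n + 21 = (n - 3)·(n - 7)
Cancel the common factor (n - 3).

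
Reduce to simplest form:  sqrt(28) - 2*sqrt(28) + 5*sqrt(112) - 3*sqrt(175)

3*sqrt(7)

sqrt(28) = 2*sqrt(7); 2*sqrt(28) = 4*sqrt(7); 5*sqrt(112) = 20*sqrt(7); 3*sqrt(175) = 15*sqrt(7)
Combine: (2 - 4 + 20 - 15)·sqrt(7) = 3*sqrt(7)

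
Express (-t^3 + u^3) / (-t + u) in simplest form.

t^2 + t*u + u^2

Apply the difference-of-cubes factorisation and cancel (-t + u).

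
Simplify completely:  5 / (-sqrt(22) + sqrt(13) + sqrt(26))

(-85*sqrt(22) + 45*sqrt(26) + 175*sqrt(13) + 260*sqrt(11))/1063

Group as (sqrt(13) + sqrt(26)) - sqrt(22); multiply by (sqrt(13) + sqrt(26)) + sqrt(22), then rationalise the remaining surd.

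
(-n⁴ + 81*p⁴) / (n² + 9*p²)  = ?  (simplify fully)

-n⁴ + 81*p⁴ factors as (-n + 3*p)*(n + 3*p)*(n² + 9*p²).

-n² + 9*p²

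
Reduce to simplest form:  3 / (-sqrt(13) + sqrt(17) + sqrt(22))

(-39*sqrt(13) + 12*sqrt(22) + 27*sqrt(17) + 3*sqrt(4862))/410

Group as (sqrt(17) + sqrt(22)) - sqrt(13); multiply by (sqrt(17) + sqrt(22)) + sqrt(13), then rationalise the remaining surd.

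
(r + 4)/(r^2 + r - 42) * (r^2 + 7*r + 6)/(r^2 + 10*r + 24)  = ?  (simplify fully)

(r + 1)/(r^2 + r - 42)

Factor: r^2 + r - 42 = (r + 7)*(r - 6);  r^2 + 7*r + 6 = (r + 1)*(r + 6);  r^2 + 10*r + 24 = (r + 4)*(r + 6)
Cancel the common factors (r + 4), (r + 6).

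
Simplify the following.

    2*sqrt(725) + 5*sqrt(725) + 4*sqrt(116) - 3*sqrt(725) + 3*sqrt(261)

2*sqrt(725) = 10*sqrt(29); 5*sqrt(725) = 25*sqrt(29); 4*sqrt(116) = 8*sqrt(29); 3*sqrt(725) = 15*sqrt(29); 3*sqrt(261) = 9*sqrt(29)
Combine: (10 + 25 + 8 - 15 + 9)·sqrt(29) = 37*sqrt(29)

37*sqrt(29)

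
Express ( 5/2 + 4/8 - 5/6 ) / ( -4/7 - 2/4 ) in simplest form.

Numerator: 5/2 + 4/8 - 5/6 = 13/6
Denominator: -4/7 - 2/4 = -15/14
Divide: (13/6) · (-14/15) = -91/45

-91/45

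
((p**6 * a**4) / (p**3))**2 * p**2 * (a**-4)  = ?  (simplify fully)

Inside the bracket: p**3 * a**4
Raise to the power 2: p**6 * a**8
Multiply by p**2 * (a**-4): add exponents.

a**4*p**8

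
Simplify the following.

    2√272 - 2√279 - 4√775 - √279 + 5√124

-19*√31 + 8*√17

2√272 = 8*√17; 2√279 = 6*√31; 4√775 = 20*√31; √279 = 3*√31; 5√124 = 10*√31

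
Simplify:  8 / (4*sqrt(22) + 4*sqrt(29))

(-2*sqrt(22) + 2*sqrt(29))/7

Multiply numerator and denominator by -4*sqrt(29) + 4*sqrt(22).
Denominator becomes -112; numerator becomes -32*sqrt(29) + 32*sqrt(22).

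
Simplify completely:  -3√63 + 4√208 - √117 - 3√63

-18*√7 + 13*√13

3√63 = 9*√7; 4√208 = 16*√13; √117 = 3*√13; 3√63 = 9*√7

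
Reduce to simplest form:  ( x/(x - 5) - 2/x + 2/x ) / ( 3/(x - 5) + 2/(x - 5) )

x/5

Numerator: x/(x - 5) - 2/x + 2/x = x/(x - 5)
Denominator: 3/(x - 5) + 2/(x - 5) = 5/(x - 5)
Divide: (x/(x - 5)) · (x/5 - 1) = x/5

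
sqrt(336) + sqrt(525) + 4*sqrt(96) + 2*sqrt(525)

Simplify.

16*sqrt(6) + 19*sqrt(21)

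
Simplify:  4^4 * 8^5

2^23

4^4 = 2^8; 8^5 = 2^15
Combine exponents: 2^23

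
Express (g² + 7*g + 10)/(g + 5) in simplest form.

Factor: g² + 7*g + 10 = (g + 2)·(g + 5)
Cancel the common factor (g + 5).

g + 2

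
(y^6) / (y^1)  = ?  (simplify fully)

y^5

Quotient: y^5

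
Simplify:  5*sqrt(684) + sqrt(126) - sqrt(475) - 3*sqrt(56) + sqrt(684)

-3*sqrt(14) + 31*sqrt(19)

5*sqrt(684) = 30*sqrt(19); sqrt(126) = 3*sqrt(14); sqrt(475) = 5*sqrt(19); 3*sqrt(56) = 6*sqrt(14); sqrt(684) = 6*sqrt(19)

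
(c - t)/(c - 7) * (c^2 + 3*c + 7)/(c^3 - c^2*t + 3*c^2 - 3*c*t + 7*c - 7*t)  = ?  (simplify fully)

Factor: c^3 - c^2*t + 3*c^2 - 3*c*t + 7*c - 7*t = (c^2 + 3*c + 7)*(c - t)
Cancel the common factors (c^2 + 3*c + 7), (c - t).

1/(c - 7)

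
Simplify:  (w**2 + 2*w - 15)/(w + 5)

w - 3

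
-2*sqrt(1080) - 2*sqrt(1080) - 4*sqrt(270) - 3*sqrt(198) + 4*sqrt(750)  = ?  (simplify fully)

-16*sqrt(30) - 9*sqrt(22)

2*sqrt(1080) = 12*sqrt(30); 2*sqrt(1080) = 12*sqrt(30); 4*sqrt(270) = 12*sqrt(30); 3*sqrt(198) = 9*sqrt(22); 4*sqrt(750) = 20*sqrt(30)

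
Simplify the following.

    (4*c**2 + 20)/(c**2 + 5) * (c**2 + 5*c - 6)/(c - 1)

Factor: 4*c**2 + 20 = 4*(c**2 + 5);  c**2 + 5*c - 6 = (c - 1)*(c + 6)
Cancel the common factors (c**2 + 5), (c - 1).

4*c + 24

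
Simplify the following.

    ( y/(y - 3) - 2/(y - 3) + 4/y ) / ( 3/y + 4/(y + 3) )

Numerator: y/(y - 3) - 2/(y - 3) + 4/y = (y² + 2*y - 12)/(y² - 3*y)
Denominator: 3/y + 4/(y + 3) = (7*y + 9)/(y² + 3*y)
Divide: ((y² + 2*y - 12)/(y² - 3*y)) · ((y² + 3*y)/(7*y + 9)) = (y³ + 5*y² - 6*y - 36)/(7*y² - 12*y - 27)

(y³ + 5*y² - 6*y - 36)/(7*y² - 12*y - 27)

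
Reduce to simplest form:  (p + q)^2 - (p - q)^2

4*p*q

Write as f(p,q) - f(p,-q) and expand.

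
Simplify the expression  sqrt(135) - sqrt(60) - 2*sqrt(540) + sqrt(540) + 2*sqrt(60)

sqrt(135) = 3*sqrt(15); sqrt(60) = 2*sqrt(15); 2*sqrt(540) = 12*sqrt(15); sqrt(540) = 6*sqrt(15); 2*sqrt(60) = 4*sqrt(15)
Combine: (3 - 2 - 12 + 6 + 4)·sqrt(15) = -sqrt(15)

-sqrt(15)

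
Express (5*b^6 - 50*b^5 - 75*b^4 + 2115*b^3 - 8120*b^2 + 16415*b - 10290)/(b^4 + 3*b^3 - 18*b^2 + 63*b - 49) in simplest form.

5*b^2 - 65*b + 210

Factor: 5*b^6 - 50*b^5 - 75*b^4 + 2115*b^3 - 8120*b^2 + 16415*b - 10290 = 5*(b^2 - 3*b + 7)*(b + 7)*(b - 7)*(b - 6)*(b - 1);  b^4 + 3*b^3 - 18*b^2 + 63*b - 49 = (b^2 - 3*b + 7)*(b + 7)*(b - 1)
Cancel the common factors (b^2 - 3*b + 7), (b + 7), (b - 1).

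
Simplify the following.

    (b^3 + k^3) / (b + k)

Factor as (a+b)(a^2-ab+b^2) with a=b, b=k.

b^2 - b*k + k^2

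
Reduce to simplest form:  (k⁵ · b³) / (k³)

Quotient: k² · b³

b³*k²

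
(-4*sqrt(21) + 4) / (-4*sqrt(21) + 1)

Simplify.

(-12*sqrt(21) + 332)/335

Multiply numerator and denominator by 1 + 4*sqrt(21).
Denominator becomes -335; numerator becomes -332 + 12*sqrt(21).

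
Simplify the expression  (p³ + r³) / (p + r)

Apply the sum-of-cubes factorisation and cancel (p + r).

p² - p*r + r²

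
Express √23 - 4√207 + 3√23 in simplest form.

-8*√23

√23 = √23; 4√207 = 12*√23; 3√23 = 3*√23
Combine: (1 - 12 + 3)·√23 = -8*√23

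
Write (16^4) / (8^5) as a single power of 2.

2^1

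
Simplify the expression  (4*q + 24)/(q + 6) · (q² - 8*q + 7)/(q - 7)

Factor: 4*q + 24 = 4·(q + 6);  q² - 8*q + 7 = (q - 7)·(q - 1)
Cancel the common factors (q + 6), (q - 7).

4*q - 4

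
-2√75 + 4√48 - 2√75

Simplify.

-4*√3

2√75 = 10*√3; 4√48 = 16*√3; 2√75 = 10*√3
Combine: (-10 + 16 - 10)·√3 = -4*√3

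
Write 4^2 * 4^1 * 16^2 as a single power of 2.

2^14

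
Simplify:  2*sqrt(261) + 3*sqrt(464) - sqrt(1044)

12*sqrt(29)

2*sqrt(261) = 6*sqrt(29); 3*sqrt(464) = 12*sqrt(29); sqrt(1044) = 6*sqrt(29)
Combine: (6 + 12 - 6)·sqrt(29) = 12*sqrt(29)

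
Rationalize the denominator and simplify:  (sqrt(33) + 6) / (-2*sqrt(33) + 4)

(-8*sqrt(33) - 45)/58

Multiply numerator and denominator by 4 + 2*sqrt(33).
Denominator becomes -116; numerator becomes 90 + 16*sqrt(33).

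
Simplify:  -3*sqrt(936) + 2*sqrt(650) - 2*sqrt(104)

3*sqrt(936) = 18*sqrt(26); 2*sqrt(650) = 10*sqrt(26); 2*sqrt(104) = 4*sqrt(26)
Combine: (-18 + 10 - 4)·sqrt(26) = -12*sqrt(26)

-12*sqrt(26)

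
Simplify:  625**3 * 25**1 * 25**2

625**3 = 5**12; 25**1 = 5**2; 25**2 = 5**4
Combine exponents: 5**18

5**18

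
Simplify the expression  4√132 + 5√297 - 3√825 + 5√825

33*√33

4√132 = 8*√33; 5√297 = 15*√33; 3√825 = 15*√33; 5√825 = 25*√33
Combine: (8 + 15 - 15 + 25)·√33 = 33*√33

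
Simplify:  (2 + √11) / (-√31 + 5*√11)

(2*√31 + √341 + 10*√11 + 55)/244

Multiply numerator and denominator by √31 + 5*√11.
Denominator becomes 244; numerator becomes 2*√31 + √341 + 10*√11 + 55.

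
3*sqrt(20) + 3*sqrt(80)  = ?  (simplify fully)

3*sqrt(20) = 6*sqrt(5); 3*sqrt(80) = 12*sqrt(5)
Combine: (6 + 12)·sqrt(5) = 18*sqrt(5)

18*sqrt(5)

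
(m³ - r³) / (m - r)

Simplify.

m² + m*r + r²

Apply the difference-of-cubes factorisation and cancel (m - r).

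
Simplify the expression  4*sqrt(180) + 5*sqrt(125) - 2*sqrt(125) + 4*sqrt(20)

47*sqrt(5)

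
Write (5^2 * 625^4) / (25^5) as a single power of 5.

5^2 = 5^2; 625^4 = 5^16; 25^5 = 5^10
Combine exponents: 5^8

5^8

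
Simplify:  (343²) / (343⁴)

7^(-6)

343² = 7^6; 343⁴ = 7^12
Combine exponents: 7^(-6)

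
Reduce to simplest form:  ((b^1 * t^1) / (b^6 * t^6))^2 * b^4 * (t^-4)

1/(b^6*t^14)

Inside the bracket: (b^-5) * (t^-5)
Raise to the power 2: (b^-10) * (t^-10)
Multiply by b^4 * (t^-4): add exponents.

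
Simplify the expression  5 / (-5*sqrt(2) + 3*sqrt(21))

(25*sqrt(2) + 15*sqrt(21))/139

Multiply numerator and denominator by 5*sqrt(2) + 3*sqrt(21).
Denominator becomes 139; numerator becomes 25*sqrt(2) + 15*sqrt(21).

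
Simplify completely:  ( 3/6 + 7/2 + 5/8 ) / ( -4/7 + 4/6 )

Numerator: 3/6 + 7/2 + 5/8 = 37/8
Denominator: -4/7 + 4/6 = 2/21
Divide: (37/8) · (21/2) = 777/16

777/16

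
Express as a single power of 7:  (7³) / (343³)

7^(-6)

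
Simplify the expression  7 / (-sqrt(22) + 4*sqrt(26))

Multiply numerator and denominator by sqrt(22) + 4*sqrt(26).
Denominator becomes 394; numerator becomes 7*sqrt(22) + 28*sqrt(26).

(7*sqrt(22) + 28*sqrt(26))/394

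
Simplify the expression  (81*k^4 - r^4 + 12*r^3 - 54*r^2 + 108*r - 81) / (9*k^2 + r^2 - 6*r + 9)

9*k^2 - r^2 + 6*r - 9

Difference of fourth powers: factor out (9*k^2 + (r - 3)^2).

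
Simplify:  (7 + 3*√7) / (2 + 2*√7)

(2*√7 + 7)/6

Multiply numerator and denominator by -2*√7 + 2.
Denominator becomes -24; numerator becomes -28 - 8*√7.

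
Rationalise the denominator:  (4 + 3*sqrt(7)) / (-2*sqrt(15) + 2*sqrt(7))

(-3*sqrt(105) - 21 - 4*sqrt(15) - 4*sqrt(7))/16

Multiply numerator and denominator by 2*sqrt(7) + 2*sqrt(15).
Denominator becomes -32; numerator becomes 8*sqrt(7) + 8*sqrt(15) + 42 + 6*sqrt(105).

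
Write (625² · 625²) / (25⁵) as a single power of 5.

5^6

625² = 5^8; 625² = 5^8; 25⁵ = 5^10
Combine exponents: 5^6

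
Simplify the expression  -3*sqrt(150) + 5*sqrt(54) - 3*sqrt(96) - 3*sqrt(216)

3*sqrt(150) = 15*sqrt(6); 5*sqrt(54) = 15*sqrt(6); 3*sqrt(96) = 12*sqrt(6); 3*sqrt(216) = 18*sqrt(6)
Combine: (-15 + 15 - 12 - 18)·sqrt(6) = -30*sqrt(6)

-30*sqrt(6)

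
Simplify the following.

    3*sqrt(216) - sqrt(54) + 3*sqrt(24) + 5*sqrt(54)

36*sqrt(6)

3*sqrt(216) = 18*sqrt(6); sqrt(54) = 3*sqrt(6); 3*sqrt(24) = 6*sqrt(6); 5*sqrt(54) = 15*sqrt(6)
Combine: (18 - 3 + 6 + 15)·sqrt(6) = 36*sqrt(6)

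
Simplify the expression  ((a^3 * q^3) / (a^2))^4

Inside the bracket: a^1 * q^3
Raise to the power 4: a^4 * q^12

a^4*q^12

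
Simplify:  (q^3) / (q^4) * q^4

Quotient: (q^-1)
Multiply by q^4: add exponents.

q^3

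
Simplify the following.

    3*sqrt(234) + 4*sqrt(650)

29*sqrt(26)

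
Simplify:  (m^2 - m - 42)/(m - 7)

Factor: m^2 - m - 42 = (m + 6)*(m - 7)
Cancel the common factor (m - 7).

m + 6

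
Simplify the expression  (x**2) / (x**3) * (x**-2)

x**(-3)

Quotient: (x**-1)
Multiply by (x**-2): add exponents.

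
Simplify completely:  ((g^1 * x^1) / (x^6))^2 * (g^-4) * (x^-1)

Inside the bracket: g^1 * (x^-5)
Raise to the power 2: g^2 * (x^-10)
Multiply by (g^-4) * (x^-1): add exponents.

1/(g^2*x^11)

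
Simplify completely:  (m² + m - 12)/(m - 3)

m + 4

Factor: m² + m - 12 = (m + 4)·(m - 3)
Cancel the common factor (m - 3).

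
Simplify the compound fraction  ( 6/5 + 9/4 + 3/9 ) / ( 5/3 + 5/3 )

227/200

Numerator: 6/5 + 9/4 + 3/9 = 227/60
Denominator: 5/3 + 5/3 = 10/3
Divide: (227/60) · (3/10) = 227/200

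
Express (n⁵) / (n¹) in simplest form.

n⁴

Quotient: n⁴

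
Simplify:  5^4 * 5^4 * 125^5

5^23

5^4 = 5^4; 5^4 = 5^4; 125^5 = 5^15
Combine exponents: 5^23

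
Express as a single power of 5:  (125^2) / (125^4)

125^2 = 5^6; 125^4 = 5^12
Combine exponents: 5^(-6)

5^(-6)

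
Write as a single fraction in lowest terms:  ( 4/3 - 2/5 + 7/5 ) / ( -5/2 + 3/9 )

Numerator: 4/3 - 2/5 + 7/5 = 7/3
Denominator: -5/2 + 3/9 = -13/6
Divide: (7/3) · (-6/13) = -14/13

-14/13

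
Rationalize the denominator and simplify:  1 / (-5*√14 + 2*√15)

Multiply numerator and denominator by 2*√15 + 5*√14.
Denominator becomes -290; numerator becomes 2*√15 + 5*√14.

(-5*√14 - 2*√15)/290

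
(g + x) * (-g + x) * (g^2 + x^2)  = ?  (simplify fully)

Telescope via difference of squares: (x+g)(x-g) = -g^2 + x^2, then repeat with the next factor.

-g^4 + x^4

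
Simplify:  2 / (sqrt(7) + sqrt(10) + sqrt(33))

Group as (sqrt(7) + sqrt(10)) + sqrt(33); multiply by (sqrt(7) + sqrt(10)) - sqrt(33), then rationalise the remaining surd.

(-sqrt(2310) - 8*sqrt(33) + 15*sqrt(10) + 18*sqrt(7))/6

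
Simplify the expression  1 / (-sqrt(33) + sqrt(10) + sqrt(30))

Group as (sqrt(10) + sqrt(30)) - sqrt(33); multiply by (sqrt(10) + sqrt(30)) + sqrt(33), then rationalise the remaining surd.

(-7*sqrt(33) + 13*sqrt(30) + 53*sqrt(10) + 60*sqrt(11))/1151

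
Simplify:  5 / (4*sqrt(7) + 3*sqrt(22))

Multiply numerator and denominator by -4*sqrt(7) + 3*sqrt(22).
Denominator becomes 86; numerator becomes -20*sqrt(7) + 15*sqrt(22).

(-20*sqrt(7) + 15*sqrt(22))/86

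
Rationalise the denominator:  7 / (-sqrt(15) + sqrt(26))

(7*sqrt(15) + 7*sqrt(26))/11

Multiply numerator and denominator by sqrt(15) + sqrt(26).
Denominator becomes 11; numerator becomes 7*sqrt(15) + 7*sqrt(26).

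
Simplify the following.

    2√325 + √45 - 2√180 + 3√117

-9*√5 + 19*√13

2√325 = 10*√13; √45 = 3*√5; 2√180 = 12*√5; 3√117 = 9*√13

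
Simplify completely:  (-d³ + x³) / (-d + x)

d² + d*x + x²

Apply the difference-of-cubes factorisation and cancel (-d + x).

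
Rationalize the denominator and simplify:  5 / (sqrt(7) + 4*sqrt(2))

Multiply numerator and denominator by -sqrt(7) + 4*sqrt(2).
Denominator becomes 25; numerator becomes -5*sqrt(7) + 20*sqrt(2).

(-sqrt(7) + 4*sqrt(2))/5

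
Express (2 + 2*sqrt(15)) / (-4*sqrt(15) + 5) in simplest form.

Multiply numerator and denominator by 5 + 4*sqrt(15).
Denominator becomes -215; numerator becomes 18*sqrt(15) + 130.

(-130 - 18*sqrt(15))/215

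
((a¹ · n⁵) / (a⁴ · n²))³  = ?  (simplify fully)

n⁹/a⁹

Inside the bracket: (a^-3) · n³
Raise to the power 3: (a^-9) · n⁹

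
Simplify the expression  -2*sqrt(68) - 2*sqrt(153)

2*sqrt(68) = 4*sqrt(17); 2*sqrt(153) = 6*sqrt(17)
Combine: (-4 - 6)·sqrt(17) = -10*sqrt(17)

-10*sqrt(17)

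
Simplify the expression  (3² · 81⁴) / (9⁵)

3² = 3^2; 81⁴ = 3^16; 9⁵ = 3^10
Combine exponents: 3^8

3^8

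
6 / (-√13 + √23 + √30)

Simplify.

(-60*√13 + 9*√30 + 30*√23 + 3*√8970)/290

Group as (√23 + √30) - √13; multiply by (√23 + √30) + √13, then rationalise the remaining surd.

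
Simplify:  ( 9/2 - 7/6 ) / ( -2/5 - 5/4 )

-200/99

Numerator: 9/2 - 7/6 = 10/3
Denominator: -2/5 - 5/4 = -33/20
Divide: (10/3) · (-20/33) = -200/99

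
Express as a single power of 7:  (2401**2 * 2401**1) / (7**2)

7**10

2401**2 = 7**8; 2401**1 = 7**4; 7**2 = 7**2
Combine exponents: 7**10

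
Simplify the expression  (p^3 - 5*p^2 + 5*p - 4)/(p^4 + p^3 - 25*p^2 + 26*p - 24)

1/(p + 6)

Factor: p^3 - 5*p^2 + 5*p - 4 = (p^2 - p + 1)*(p - 4);  p^4 + p^3 - 25*p^2 + 26*p - 24 = (p - 4)*(p + 6)*(p^2 - p + 1)
Cancel the common factors (p^2 - p + 1), (p - 4).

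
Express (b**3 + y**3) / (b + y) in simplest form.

b**2 - b*y + y**2

y**3 + b**3 = (b + y)(b**2 - b*y + y**2).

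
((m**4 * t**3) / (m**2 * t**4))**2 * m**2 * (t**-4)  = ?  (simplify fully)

m**6/t**6

Inside the bracket: m**2 * (t**-1)
Raise to the power 2: m**4 * (t**-2)
Multiply by m**2 * (t**-4): add exponents.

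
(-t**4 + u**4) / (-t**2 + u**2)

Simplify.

t**2 + u**2

Factor u**4 - t**4 and cancel (-t**2 + u**2).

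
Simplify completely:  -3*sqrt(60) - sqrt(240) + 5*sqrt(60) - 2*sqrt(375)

-10*sqrt(15)

3*sqrt(60) = 6*sqrt(15); sqrt(240) = 4*sqrt(15); 5*sqrt(60) = 10*sqrt(15); 2*sqrt(375) = 10*sqrt(15)
Combine: (-6 - 4 + 10 - 10)·sqrt(15) = -10*sqrt(15)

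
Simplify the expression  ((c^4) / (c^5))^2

c^(-2)

Inside the bracket: (c^-1)
Raise to the power 2: (c^-2)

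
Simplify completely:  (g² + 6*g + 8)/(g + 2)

Factor: g² + 6*g + 8 = (g + 2)·(g + 4)
Cancel the common factor (g + 2).

g + 4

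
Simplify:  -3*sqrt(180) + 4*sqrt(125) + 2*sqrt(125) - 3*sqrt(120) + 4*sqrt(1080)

3*sqrt(180) = 18*sqrt(5); 4*sqrt(125) = 20*sqrt(5); 2*sqrt(125) = 10*sqrt(5); 3*sqrt(120) = 6*sqrt(30); 4*sqrt(1080) = 24*sqrt(30)

12*sqrt(5) + 18*sqrt(30)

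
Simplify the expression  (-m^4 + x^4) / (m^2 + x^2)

-m^2 + x^2

Difference of fourth powers: factor out (m^2 + x^2).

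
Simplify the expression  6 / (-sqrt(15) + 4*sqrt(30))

(2*sqrt(15) + 8*sqrt(30))/155

Multiply numerator and denominator by sqrt(15) + 4*sqrt(30).
Denominator becomes 465; numerator becomes 6*sqrt(15) + 24*sqrt(30).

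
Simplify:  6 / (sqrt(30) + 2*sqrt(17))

(-3*sqrt(30) + 6*sqrt(17))/19

Multiply numerator and denominator by -2*sqrt(17) + sqrt(30).
Denominator becomes -38; numerator becomes -12*sqrt(17) + 6*sqrt(30).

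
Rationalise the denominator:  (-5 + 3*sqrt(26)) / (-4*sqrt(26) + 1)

(-307 + 17*sqrt(26))/415

Multiply numerator and denominator by 1 + 4*sqrt(26).
Denominator becomes -415; numerator becomes -17*sqrt(26) + 307.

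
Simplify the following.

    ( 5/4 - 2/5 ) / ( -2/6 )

Numerator: 5/4 - 2/5 = 17/20
Denominator: -2/6 = -1/3
Divide: (17/20) · (-3) = -51/20

-51/20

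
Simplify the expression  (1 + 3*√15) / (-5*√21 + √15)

(-45*√35 - 45 - 5*√21 - √15)/510

Multiply numerator and denominator by √15 + 5*√21.
Denominator becomes -510; numerator becomes √15 + 5*√21 + 45 + 45*√35.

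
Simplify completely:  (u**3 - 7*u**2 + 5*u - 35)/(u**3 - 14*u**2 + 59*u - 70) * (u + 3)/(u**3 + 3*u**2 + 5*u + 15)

1/(u**2 - 7*u + 10)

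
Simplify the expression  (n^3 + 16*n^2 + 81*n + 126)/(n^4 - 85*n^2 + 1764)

(n + 3)/(n^2 - 13*n + 42)

Factor: n^3 + 16*n^2 + 81*n + 126 = (n + 7)*(n + 6)*(n + 3);  n^4 - 85*n^2 + 1764 = (n + 7)*(n - 6)*(n - 7)*(n + 6)
Cancel the common factors (n + 6), (n + 7).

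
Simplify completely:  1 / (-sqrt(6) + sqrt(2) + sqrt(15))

Group as (sqrt(2) + sqrt(15)) - sqrt(6); multiply by (sqrt(2) + sqrt(15)) + sqrt(6), then rationalise the remaining surd.

-19*sqrt(2) - 12*sqrt(5) + 11*sqrt(6) + 7*sqrt(15)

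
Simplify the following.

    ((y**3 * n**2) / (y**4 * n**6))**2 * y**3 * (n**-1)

Inside the bracket: (y**-1) * (n**-4)
Raise to the power 2: (y**-2) * (n**-8)
Multiply by y**3 * (n**-1): add exponents.

y/n**9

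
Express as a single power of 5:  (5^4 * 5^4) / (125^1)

5^5

5^4 = 5^4; 5^4 = 5^4; 125^1 = 5^3
Combine exponents: 5^5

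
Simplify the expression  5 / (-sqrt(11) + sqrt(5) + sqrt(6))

(5*sqrt(6) + 6*sqrt(5) + sqrt(330))/12

Group as (sqrt(5) + sqrt(6)) - sqrt(11); multiply by (sqrt(5) + sqrt(6)) + sqrt(11), then rationalise the remaining surd.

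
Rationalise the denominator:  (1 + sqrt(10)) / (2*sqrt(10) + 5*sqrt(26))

Multiply numerator and denominator by -5*sqrt(26) + 2*sqrt(10).
Denominator becomes -610; numerator becomes -10*sqrt(65) - 5*sqrt(26) + 2*sqrt(10) + 20.

(-20 - 2*sqrt(10) + 5*sqrt(26) + 10*sqrt(65))/610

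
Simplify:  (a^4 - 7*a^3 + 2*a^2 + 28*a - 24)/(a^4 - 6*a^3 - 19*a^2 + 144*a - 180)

Factor: a^4 - 7*a^3 + 2*a^2 + 28*a - 24 = (a - 6)*(a + 2)*(a - 2)*(a - 1);  a^4 - 6*a^3 - 19*a^2 + 144*a - 180 = (a - 3)*(a - 2)*(a - 6)*(a + 5)
Cancel the common factors (a - 6), (a - 2).

(a^2 + a - 2)/(a^2 + 2*a - 15)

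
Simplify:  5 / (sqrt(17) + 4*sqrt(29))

Multiply numerator and denominator by -4*sqrt(29) + sqrt(17).
Denominator becomes -447; numerator becomes -20*sqrt(29) + 5*sqrt(17).

(-5*sqrt(17) + 20*sqrt(29))/447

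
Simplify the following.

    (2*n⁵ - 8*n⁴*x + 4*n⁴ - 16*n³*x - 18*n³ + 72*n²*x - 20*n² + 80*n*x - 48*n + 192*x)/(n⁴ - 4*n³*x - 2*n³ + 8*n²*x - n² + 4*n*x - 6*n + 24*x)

2*n + 8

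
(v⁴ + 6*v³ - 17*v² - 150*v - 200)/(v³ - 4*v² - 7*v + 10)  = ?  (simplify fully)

Factor: v⁴ + 6*v³ - 17*v² - 150*v - 200 = (v - 5)·(v + 4)·(v + 2)·(v + 5);  v³ - 4*v² - 7*v + 10 = (v - 5)·(v + 2)·(v - 1)
Cancel the common factors (v + 2), (v - 5).

(v² + 9*v + 20)/(v - 1)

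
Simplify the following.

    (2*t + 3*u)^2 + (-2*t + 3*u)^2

8*t^2 + 18*u^2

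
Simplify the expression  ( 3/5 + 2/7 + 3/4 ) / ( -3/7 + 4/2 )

229/220

Numerator: 3/5 + 2/7 + 3/4 = 229/140
Denominator: -3/7 + 4/2 = 11/7
Divide: (229/140) · (7/11) = 229/220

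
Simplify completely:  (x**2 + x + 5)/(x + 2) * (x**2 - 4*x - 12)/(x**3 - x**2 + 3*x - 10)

(x - 6)/(x - 2)

Factor: x**2 - 4*x - 12 = (x - 6)*(x + 2);  x**3 - x**2 + 3*x - 10 = (x - 2)*(x**2 + x + 5)
Cancel the common factors (x**2 + x + 5), (x + 2).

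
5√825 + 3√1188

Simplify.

43*√33

5√825 = 25*√33; 3√1188 = 18*√33
Combine: (25 + 18)·√33 = 43*√33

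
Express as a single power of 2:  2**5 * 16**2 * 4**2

2**5 = 2**5; 16**2 = 2**8; 4**2 = 2**4
Combine exponents: 2**17

2**17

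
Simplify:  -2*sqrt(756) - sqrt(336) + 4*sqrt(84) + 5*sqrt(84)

2*sqrt(756) = 12*sqrt(21); sqrt(336) = 4*sqrt(21); 4*sqrt(84) = 8*sqrt(21); 5*sqrt(84) = 10*sqrt(21)
Combine: (-12 - 4 + 8 + 10)·sqrt(21) = 2*sqrt(21)

2*sqrt(21)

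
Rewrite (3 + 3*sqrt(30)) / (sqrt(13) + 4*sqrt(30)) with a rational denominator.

(-3*sqrt(390) - 3*sqrt(13) + 12*sqrt(30) + 360)/467

Multiply numerator and denominator by -sqrt(13) + 4*sqrt(30).
Denominator becomes 467; numerator becomes -3*sqrt(390) - 3*sqrt(13) + 12*sqrt(30) + 360.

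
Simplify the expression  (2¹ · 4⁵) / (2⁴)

2¹ = 2^1; 4⁵ = 2^10; 2⁴ = 2^4
Combine exponents: 2^7

2^7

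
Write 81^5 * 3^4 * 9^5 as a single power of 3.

81^5 = 3^20; 3^4 = 3^4; 9^5 = 3^10
Combine exponents: 3^34

3^34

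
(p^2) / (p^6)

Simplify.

Quotient: (p^-4)

p^(-4)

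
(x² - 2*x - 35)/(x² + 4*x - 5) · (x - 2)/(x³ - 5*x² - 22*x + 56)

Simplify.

Factor: x² - 2*x - 35 = (x + 5)·(x - 7);  x² + 4*x - 5 = (x + 5)·(x - 1);  x³ - 5*x² - 22*x + 56 = (x + 4)·(x - 7)·(x - 2)
Cancel the common factors (x - 7), (x - 2), (x + 5).

1/(x² + 3*x - 4)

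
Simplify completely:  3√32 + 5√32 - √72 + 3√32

38*√2

3√32 = 12*√2; 5√32 = 20*√2; √72 = 6*√2; 3√32 = 12*√2
Combine: (12 + 20 - 6 + 12)·√2 = 38*√2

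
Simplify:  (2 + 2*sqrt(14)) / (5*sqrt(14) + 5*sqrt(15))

(-28 - 2*sqrt(14) + 2*sqrt(15) + 2*sqrt(210))/5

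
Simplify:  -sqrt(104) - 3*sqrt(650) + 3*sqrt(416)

sqrt(104) = 2*sqrt(26); 3*sqrt(650) = 15*sqrt(26); 3*sqrt(416) = 12*sqrt(26)
Combine: (-2 - 15 + 12)·sqrt(26) = -5*sqrt(26)

-5*sqrt(26)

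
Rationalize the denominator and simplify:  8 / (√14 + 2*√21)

(-4*√14 + 8*√21)/35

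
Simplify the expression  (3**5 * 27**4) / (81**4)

3**1

3**5 = 3**5; 27**4 = 3**12; 81**4 = 3**16
Combine exponents: 3**1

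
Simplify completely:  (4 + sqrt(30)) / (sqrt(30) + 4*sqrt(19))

(-15 - 2*sqrt(30) + 8*sqrt(19) + 2*sqrt(570))/137

Multiply numerator and denominator by -4*sqrt(19) + sqrt(30).
Denominator becomes -274; numerator becomes -4*sqrt(570) - 16*sqrt(19) + 4*sqrt(30) + 30.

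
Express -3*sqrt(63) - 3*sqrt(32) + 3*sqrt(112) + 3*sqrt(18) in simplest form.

3*sqrt(63) = 9*sqrt(7); 3*sqrt(32) = 12*sqrt(2); 3*sqrt(112) = 12*sqrt(7); 3*sqrt(18) = 9*sqrt(2)

-3*sqrt(2) + 3*sqrt(7)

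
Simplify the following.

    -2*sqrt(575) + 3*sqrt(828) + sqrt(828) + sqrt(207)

17*sqrt(23)

2*sqrt(575) = 10*sqrt(23); 3*sqrt(828) = 18*sqrt(23); sqrt(828) = 6*sqrt(23); sqrt(207) = 3*sqrt(23)
Combine: (-10 + 18 + 6 + 3)·sqrt(23) = 17*sqrt(23)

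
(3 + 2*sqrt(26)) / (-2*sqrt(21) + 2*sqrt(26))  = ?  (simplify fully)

(3*sqrt(21) + 3*sqrt(26) + 2*sqrt(546) + 52)/10

Multiply numerator and denominator by 2*sqrt(21) + 2*sqrt(26).
Denominator becomes 20; numerator becomes 6*sqrt(21) + 6*sqrt(26) + 4*sqrt(546) + 104.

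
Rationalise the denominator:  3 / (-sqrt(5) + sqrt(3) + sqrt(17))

(-19*sqrt(3) - 2*sqrt(255) + 15*sqrt(5) + 9*sqrt(17))/7

Group as (sqrt(3) + sqrt(17)) - sqrt(5); multiply by (sqrt(3) + sqrt(17)) + sqrt(5), then rationalise the remaining surd.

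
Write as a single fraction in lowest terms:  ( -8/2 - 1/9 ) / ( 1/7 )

-259/9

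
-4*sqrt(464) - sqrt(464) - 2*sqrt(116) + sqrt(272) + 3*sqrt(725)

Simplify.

4*sqrt(464) = 16*sqrt(29); sqrt(464) = 4*sqrt(29); 2*sqrt(116) = 4*sqrt(29); sqrt(272) = 4*sqrt(17); 3*sqrt(725) = 15*sqrt(29)

-9*sqrt(29) + 4*sqrt(17)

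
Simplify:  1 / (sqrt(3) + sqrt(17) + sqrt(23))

(-2*sqrt(1173) - 3*sqrt(23) + 9*sqrt(17) + 37*sqrt(3))/195

Group as (sqrt(17) + sqrt(23)) + sqrt(3); multiply by (sqrt(17) + sqrt(23)) - sqrt(3), then rationalise the remaining surd.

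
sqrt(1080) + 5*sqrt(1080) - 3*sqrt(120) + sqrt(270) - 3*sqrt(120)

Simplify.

sqrt(1080) = 6*sqrt(30); 5*sqrt(1080) = 30*sqrt(30); 3*sqrt(120) = 6*sqrt(30); sqrt(270) = 3*sqrt(30); 3*sqrt(120) = 6*sqrt(30)
Combine: (6 + 30 - 6 + 3 - 6)·sqrt(30) = 27*sqrt(30)

27*sqrt(30)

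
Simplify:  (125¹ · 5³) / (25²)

5^2

125¹ = 5^3; 5³ = 5^3; 25² = 5^4
Combine exponents: 5^2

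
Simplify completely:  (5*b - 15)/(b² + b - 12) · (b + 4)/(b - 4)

Factor: 5*b - 15 = 5·(b - 3);  b² + b - 12 = (b - 3)·(b + 4)
Cancel the common factors (b - 3), (b + 4).

5/(b - 4)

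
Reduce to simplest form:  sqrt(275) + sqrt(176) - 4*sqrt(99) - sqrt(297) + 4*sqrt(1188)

-3*sqrt(11) + 21*sqrt(33)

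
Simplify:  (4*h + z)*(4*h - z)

16*h**2 - z**2

(4*h)**2 - (z)**2 = 16*h**2 - z**2.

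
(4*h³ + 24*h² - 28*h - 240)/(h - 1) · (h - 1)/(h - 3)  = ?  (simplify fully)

Factor: 4*h³ + 24*h² - 28*h - 240 = 4·(h - 3)·(h + 5)·(h + 4)
Cancel the common factors (h - 3), (h - 1).

4*h² + 36*h + 80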